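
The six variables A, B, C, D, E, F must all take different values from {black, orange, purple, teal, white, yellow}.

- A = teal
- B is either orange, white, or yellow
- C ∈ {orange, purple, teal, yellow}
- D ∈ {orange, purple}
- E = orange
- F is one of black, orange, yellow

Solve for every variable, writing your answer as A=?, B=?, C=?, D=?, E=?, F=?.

A must be teal (only option left). Remove teal from C.
That leaves E = orange. Eliminate orange elsewhere: B, C, D, F.
D's domain is down to {purple}, so D = purple. Eliminate purple elsewhere: C.
C has just one choice, so C = yellow. Strike yellow from B, F.
That leaves F = black.
B's domain is down to {white}, so B = white.

A=teal, B=white, C=yellow, D=purple, E=orange, F=black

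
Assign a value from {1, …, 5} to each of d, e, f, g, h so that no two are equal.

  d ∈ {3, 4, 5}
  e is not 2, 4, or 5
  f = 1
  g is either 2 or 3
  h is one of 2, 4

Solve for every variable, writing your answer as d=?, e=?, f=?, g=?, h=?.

d=5, e=3, f=1, g=2, h=4

f has just one choice, so f = 1. Eliminate 1 elsewhere: e.
e's domain is down to {3}, so e = 3. Strike 3 from d, g.
g's domain is down to {2}, so g = 2. So h can't be 2.
That leaves h = 4. So d can't be 4.
d's domain is down to {5}, so d = 5.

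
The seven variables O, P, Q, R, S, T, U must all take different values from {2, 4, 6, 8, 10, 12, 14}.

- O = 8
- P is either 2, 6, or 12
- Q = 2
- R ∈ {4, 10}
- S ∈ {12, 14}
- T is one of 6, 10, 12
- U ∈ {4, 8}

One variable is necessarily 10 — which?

R

O has just one choice, so O = 8. Strike 8 from U.
That leaves Q = 2. Strike 2 from P.
U must be 4 (only option left). Remove 4 from R.
So 10 goes to R.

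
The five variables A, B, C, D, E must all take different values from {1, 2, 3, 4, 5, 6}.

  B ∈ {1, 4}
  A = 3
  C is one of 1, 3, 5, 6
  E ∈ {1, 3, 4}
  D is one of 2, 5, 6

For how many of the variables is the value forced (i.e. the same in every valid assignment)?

1

A's domain is down to {3}, so A = 3. Eliminate 3 elsewhere: C, E.
The 2 variables B and E are confined to {1, 4}, which locks those values in; drop them from C.
Determined: A=3. The other variables each still have more than one consistent value. That makes 1.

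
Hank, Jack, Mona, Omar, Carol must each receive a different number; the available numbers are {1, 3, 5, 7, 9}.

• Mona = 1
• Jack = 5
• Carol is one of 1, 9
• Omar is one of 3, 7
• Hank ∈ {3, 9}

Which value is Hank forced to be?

Jack has just one choice, so Jack = 5.
Mona must be 1 (only option left). Strike 1 from Carol.
Carol has just one choice, so Carol = 9. Eliminate 9 elsewhere: Hank.
So Hank = 3.

3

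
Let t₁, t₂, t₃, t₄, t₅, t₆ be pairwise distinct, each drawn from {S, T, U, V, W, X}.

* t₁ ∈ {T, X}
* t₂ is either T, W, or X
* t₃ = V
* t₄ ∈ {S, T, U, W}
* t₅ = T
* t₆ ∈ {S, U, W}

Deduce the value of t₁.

X

t₃ must be V (only option left).
t₅'s domain is down to {T}, so t₅ = T. Strike T from t₁, t₂, t₄.
So t₁ = X.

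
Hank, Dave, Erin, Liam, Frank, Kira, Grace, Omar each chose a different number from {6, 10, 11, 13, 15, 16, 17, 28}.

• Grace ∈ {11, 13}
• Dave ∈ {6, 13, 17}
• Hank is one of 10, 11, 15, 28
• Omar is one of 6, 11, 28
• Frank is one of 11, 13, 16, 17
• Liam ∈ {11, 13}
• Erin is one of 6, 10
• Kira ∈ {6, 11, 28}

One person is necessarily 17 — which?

Dave

The 8 variables draw from only 8 values {6, 10, 11, 13, 15, 16, 17, 28}, so each is used; only Hank can be 15, hence Hank = 15.
The 7 still-open variables draw from only 7 values {6, 10, 11, 13, 16, 17, 28}, so each is used; only Erin can be 10, hence Erin = 10.
The 6 still-open variables draw from only 6 values {6, 11, 13, 16, 17, 28}, so each is used; only Frank can be 16, hence Frank = 16.
The 5 still-open variables draw from only 5 values {6, 11, 13, 17, 28}, so each is used; only Dave can be 17, hence Dave = 17.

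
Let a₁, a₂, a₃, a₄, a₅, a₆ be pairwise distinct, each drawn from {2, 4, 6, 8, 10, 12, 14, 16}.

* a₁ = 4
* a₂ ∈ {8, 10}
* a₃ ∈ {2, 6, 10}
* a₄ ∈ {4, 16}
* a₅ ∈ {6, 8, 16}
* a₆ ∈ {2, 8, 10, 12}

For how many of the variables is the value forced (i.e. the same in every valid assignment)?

2

a₁ has just one choice, so a₁ = 4. So a₄ can't be 4.
That leaves a₄ = 16. Remove 16 from a₅.
Determined: a₁=4, a₄=16. The other variables each still have more than one consistent value. That makes 2.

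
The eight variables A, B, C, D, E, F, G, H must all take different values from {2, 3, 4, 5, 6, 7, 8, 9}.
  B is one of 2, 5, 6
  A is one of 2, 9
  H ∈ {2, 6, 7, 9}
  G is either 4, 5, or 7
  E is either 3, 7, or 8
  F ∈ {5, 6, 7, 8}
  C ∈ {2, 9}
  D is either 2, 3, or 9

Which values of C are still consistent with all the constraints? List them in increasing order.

2, 9

The 8 variables draw from only 8 values {2, 3, 4, 5, 6, 7, 8, 9}, so each is used; only G can be 4, hence G = 4.
A and C between them cover only {2, 9} — a naked pair. Remove those values from B, D, H.
D has just one choice, so D = 3. So E can't be 3.
No further eliminations apply; C can still be any of 2, 9.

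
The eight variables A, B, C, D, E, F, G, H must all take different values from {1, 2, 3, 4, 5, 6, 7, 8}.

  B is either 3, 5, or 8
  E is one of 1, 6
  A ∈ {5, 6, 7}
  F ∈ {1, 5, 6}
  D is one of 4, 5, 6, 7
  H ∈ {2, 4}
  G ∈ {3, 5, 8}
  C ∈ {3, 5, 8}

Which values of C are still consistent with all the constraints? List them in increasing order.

3, 5, 8

Among the 8 variables, 2 fits only H (and all 8 values in {1, 2, 3, 4, 5, 6, 7, 8} must be used), so H = 2.
Among the 7 still-open variables, 4 fits only D (and all 7 values in {1, 3, 4, 5, 6, 7, 8} must be used), so D = 4.
Among the 6 still-open variables, 7 fits only A (and all 6 values in {1, 3, 5, 6, 7, 8} must be used), so A = 7.
B, C, G between them cover only {3, 5, 8} — a naked triple. Remove those values from F.
No further eliminations apply; C can still be any of 3, 5, 8.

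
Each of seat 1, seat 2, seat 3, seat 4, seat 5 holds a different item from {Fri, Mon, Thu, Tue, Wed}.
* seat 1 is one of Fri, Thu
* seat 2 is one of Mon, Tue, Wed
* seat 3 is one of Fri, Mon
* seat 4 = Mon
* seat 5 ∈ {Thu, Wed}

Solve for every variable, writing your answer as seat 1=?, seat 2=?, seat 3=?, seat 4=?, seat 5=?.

seat 4's domain is down to {Mon}, so seat 4 = Mon. Eliminate Mon elsewhere: seat 2, seat 3.
That leaves seat 3 = Fri. Eliminate Fri elsewhere: seat 1.
seat 1 must be Thu (only option left). Eliminate Thu elsewhere: seat 5.
seat 5's domain is down to {Wed}, so seat 5 = Wed. Strike Wed from seat 2.
seat 2's domain is down to {Tue}, so seat 2 = Tue.

seat 1=Thu, seat 2=Tue, seat 3=Fri, seat 4=Mon, seat 5=Wed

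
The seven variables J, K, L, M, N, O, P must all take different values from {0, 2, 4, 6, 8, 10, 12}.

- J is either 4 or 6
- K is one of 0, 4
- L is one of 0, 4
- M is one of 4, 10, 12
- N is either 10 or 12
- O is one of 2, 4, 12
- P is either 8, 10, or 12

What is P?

8

Among the 7 variables, 2 fits only O (and all 7 values in {0, 2, 4, 6, 8, 10, 12} must be used), so O = 2.
The 6 still-open variables together cover exactly {0, 4, 6, 8, 10, 12} — 6 values for 6 variables — and 6 appears only in J's list, so J = 6.
The 5 still-open variables draw from only 5 values {0, 4, 8, 10, 12}, so each is used; only P can be 8, hence P = 8.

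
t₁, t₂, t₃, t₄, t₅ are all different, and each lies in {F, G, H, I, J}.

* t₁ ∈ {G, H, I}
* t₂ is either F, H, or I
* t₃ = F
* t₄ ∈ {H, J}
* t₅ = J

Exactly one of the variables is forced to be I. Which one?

t₂

t₃'s domain is down to {F}, so t₃ = F. So t₂ can't be F.
That leaves t₅ = J. Remove J from t₄.
t₄'s domain is down to {H}, so t₄ = H. Strike H from t₁, t₂.
So I goes to t₂.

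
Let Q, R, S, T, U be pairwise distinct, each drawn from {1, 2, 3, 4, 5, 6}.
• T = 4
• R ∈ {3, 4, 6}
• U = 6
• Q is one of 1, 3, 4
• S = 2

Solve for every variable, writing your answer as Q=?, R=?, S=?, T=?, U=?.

S's domain is down to {2}, so S = 2.
T's domain is down to {4}, so T = 4. Strike 4 from Q, R.
U must be 6 (only option left). Strike 6 from R.
R must be 3 (only option left). So Q can't be 3.
Q's domain is down to {1}, so Q = 1.

Q=1, R=3, S=2, T=4, U=6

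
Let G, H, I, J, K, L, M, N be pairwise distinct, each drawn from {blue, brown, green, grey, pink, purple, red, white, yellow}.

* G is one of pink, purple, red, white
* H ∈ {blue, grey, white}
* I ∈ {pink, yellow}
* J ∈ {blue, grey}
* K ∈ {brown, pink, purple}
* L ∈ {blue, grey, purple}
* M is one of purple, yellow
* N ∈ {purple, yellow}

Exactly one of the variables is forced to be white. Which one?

H

The 8 variables draw from only 8 values {blue, brown, grey, pink, purple, red, white, yellow}, so each is used; only K can be brown, hence K = brown.
Among the 7 still-open variables, red fits only G (and all 7 values in {blue, grey, pink, purple, red, white, yellow} must be used), so G = red.
The 6 still-open variables draw from only 6 values {blue, grey, pink, purple, white, yellow}, so each is used; only I can be pink, hence I = pink.
The 5 still-open variables draw from only 5 values {blue, grey, purple, white, yellow}, so each is used; only H can be white, hence H = white.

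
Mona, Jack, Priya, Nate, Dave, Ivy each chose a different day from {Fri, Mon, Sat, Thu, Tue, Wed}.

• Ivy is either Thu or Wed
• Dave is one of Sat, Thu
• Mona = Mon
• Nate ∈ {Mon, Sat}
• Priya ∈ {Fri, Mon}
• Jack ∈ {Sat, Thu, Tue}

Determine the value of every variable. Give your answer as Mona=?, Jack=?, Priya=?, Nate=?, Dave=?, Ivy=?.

Mona has just one choice, so Mona = Mon. Eliminate Mon elsewhere: Priya, Nate.
Priya's domain is down to {Fri}, so Priya = Fri.
Nate's domain is down to {Sat}, so Nate = Sat. So Jack, Dave can't be Sat.
Dave's domain is down to {Thu}, so Dave = Thu. Eliminate Thu elsewhere: Jack, Ivy.
Ivy's domain is down to {Wed}, so Ivy = Wed.
Jack has just one choice, so Jack = Tue.

Mona=Mon, Jack=Tue, Priya=Fri, Nate=Sat, Dave=Thu, Ivy=Wed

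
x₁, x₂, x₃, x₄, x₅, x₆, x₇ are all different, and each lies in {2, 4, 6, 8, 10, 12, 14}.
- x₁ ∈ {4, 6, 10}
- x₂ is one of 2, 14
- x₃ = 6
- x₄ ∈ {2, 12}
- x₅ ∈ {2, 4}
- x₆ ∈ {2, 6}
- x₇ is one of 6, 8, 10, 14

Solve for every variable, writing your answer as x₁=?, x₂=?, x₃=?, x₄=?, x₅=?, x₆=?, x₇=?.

x₁=10, x₂=14, x₃=6, x₄=12, x₅=4, x₆=2, x₇=8

x₃'s domain is down to {6}, so x₃ = 6. Eliminate 6 elsewhere: x₁, x₆, x₇.
That leaves x₆ = 2. So x₂, x₄, x₅ can't be 2.
x₂ must be 14 (only option left). So x₇ can't be 14.
x₄ has just one choice, so x₄ = 12.
x₅'s domain is down to {4}, so x₅ = 4. Remove 4 from x₁.
x₁'s domain is down to {10}, so x₁ = 10. Remove 10 from x₇.
x₇'s domain is down to {8}, so x₇ = 8.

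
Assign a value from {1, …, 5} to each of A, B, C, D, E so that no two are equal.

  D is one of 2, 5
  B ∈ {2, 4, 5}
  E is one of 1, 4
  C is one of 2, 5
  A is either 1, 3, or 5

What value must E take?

1

The 5 variables draw from only 5 values {1, 2, 3, 4, 5}, so each is used; only A can be 3, hence A = 3.
Among the 4 still-open variables, 1 fits only E (and all 4 values in {1, 2, 4, 5} must be used), so E = 1.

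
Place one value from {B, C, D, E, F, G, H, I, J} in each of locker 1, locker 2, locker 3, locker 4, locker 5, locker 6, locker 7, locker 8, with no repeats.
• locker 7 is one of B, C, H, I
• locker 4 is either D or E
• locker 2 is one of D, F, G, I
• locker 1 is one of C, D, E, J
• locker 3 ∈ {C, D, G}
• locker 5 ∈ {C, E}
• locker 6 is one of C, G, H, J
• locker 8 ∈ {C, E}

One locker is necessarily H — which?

locker 6

locker 5 and locker 8 share exactly the 2 values {C, E}; by pigeonhole those values go to them, so strike C, E from locker 1, locker 3, locker 4, locker 6, locker 7.
locker 4 has just one choice, so locker 4 = D. Remove D from locker 1, locker 2, locker 3.
That leaves locker 1 = J. Eliminate J elsewhere: locker 6.
locker 3 must be G (only option left). Eliminate G elsewhere: locker 2, locker 6.
So H goes to locker 6.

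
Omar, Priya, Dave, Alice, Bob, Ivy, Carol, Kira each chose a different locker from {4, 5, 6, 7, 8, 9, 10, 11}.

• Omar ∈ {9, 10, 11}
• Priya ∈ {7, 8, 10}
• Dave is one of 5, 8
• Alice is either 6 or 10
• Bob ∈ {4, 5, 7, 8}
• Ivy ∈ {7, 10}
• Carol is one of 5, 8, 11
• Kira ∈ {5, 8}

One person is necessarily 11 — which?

Carol

Among the 8 variables, 4 fits only Bob (and all 8 values in {4, 5, 6, 7, 8, 9, 10, 11} must be used), so Bob = 4.
The 7 still-open variables together cover exactly {5, 6, 7, 8, 9, 10, 11} — 7 values for 7 variables — and 6 appears only in Alice's list, so Alice = 6.
The 6 still-open variables draw from only 6 values {5, 7, 8, 9, 10, 11}, so each is used; only Omar can be 9, hence Omar = 9.
The 5 still-open variables draw from only 5 values {5, 7, 8, 10, 11}, so each is used; only Carol can be 11, hence Carol = 11.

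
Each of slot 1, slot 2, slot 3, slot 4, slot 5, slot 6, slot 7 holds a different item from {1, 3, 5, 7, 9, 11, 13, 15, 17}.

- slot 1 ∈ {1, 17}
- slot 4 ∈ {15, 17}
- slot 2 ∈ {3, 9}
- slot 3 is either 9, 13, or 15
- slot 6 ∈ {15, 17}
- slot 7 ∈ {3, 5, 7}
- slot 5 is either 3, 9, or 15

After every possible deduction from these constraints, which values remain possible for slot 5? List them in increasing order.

3, 9

slot 4 and slot 6 share exactly the 2 values {15, 17}; by pigeonhole those values go to them, so strike 15, 17 from slot 1, slot 3, slot 5.
slot 1 has just one choice, so slot 1 = 1.
slot 2 and slot 5 share exactly the 2 values {3, 9}; by pigeonhole those values go to them, so strike 3, 9 from slot 3, slot 7.
slot 3 has just one choice, so slot 3 = 13.
No further eliminations apply; slot 5 can still be any of 3, 9.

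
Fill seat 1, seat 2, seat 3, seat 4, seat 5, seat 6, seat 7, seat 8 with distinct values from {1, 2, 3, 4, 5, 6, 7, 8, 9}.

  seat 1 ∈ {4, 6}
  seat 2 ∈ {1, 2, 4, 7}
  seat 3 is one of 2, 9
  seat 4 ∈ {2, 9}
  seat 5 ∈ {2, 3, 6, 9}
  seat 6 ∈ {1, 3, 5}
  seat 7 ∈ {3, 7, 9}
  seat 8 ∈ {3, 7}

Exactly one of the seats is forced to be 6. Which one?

seat 5

Among the 8 variables, 5 fits only seat 6 (and all 8 values in {1, 2, 3, 4, 5, 6, 7, 9} must be used), so seat 6 = 5.
Among the 7 still-open variables, 1 fits only seat 2 (and all 7 values in {1, 2, 3, 4, 6, 7, 9} must be used), so seat 2 = 1.
Among the 6 still-open variables, 4 fits only seat 1 (and all 6 values in {2, 3, 4, 6, 7, 9} must be used), so seat 1 = 4.
The 5 still-open variables draw from only 5 values {2, 3, 6, 7, 9}, so each is used; only seat 5 can be 6, hence seat 5 = 6.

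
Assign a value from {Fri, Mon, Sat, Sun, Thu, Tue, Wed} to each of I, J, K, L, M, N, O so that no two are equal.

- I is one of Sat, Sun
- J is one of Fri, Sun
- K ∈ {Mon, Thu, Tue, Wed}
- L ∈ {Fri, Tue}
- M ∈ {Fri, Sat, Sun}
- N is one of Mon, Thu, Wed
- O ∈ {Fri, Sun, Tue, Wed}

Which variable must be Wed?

The 3 variables I, J, M are confined to {Fri, Sat, Sun}, which locks those values in; drop them from L, O.
That leaves L = Tue. Eliminate Tue elsewhere: K, O.
So Wed goes to O.

O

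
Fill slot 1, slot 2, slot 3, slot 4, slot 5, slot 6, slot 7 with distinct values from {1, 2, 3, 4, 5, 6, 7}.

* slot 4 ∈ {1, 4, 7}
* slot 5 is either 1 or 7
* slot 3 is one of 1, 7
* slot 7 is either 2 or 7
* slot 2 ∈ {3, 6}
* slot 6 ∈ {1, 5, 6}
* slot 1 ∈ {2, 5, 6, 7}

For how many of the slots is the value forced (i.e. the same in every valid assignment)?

The 7 variables together cover exactly {1, 2, 3, 4, 5, 6, 7} — 7 values for 7 variables — and 3 appears only in slot 2's list, so slot 2 = 3.
Among the 6 still-open variables, 4 fits only slot 4 (and all 6 values in {1, 2, 4, 5, 6, 7} must be used), so slot 4 = 4.
slot 3 and slot 5 between them cover only {1, 7} — a naked pair. Remove those values from slot 1, slot 6, slot 7.
slot 7 has just one choice, so slot 7 = 2. Remove 2 from slot 1.
Determined: slot 2=3, slot 4=4, slot 7=2. The other slots each still have more than one consistent value. That makes 3.

3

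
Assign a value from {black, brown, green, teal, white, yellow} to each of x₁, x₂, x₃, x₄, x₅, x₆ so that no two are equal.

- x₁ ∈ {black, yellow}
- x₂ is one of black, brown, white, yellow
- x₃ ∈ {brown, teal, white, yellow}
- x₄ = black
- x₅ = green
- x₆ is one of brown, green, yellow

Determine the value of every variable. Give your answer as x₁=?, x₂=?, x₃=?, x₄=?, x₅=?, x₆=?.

x₁=yellow, x₂=white, x₃=teal, x₄=black, x₅=green, x₆=brown

x₄'s domain is down to {black}, so x₄ = black. So x₁, x₂ can't be black.
That leaves x₅ = green. Remove green from x₆.
x₁ has just one choice, so x₁ = yellow. Eliminate yellow elsewhere: x₂, x₃, x₆.
x₆ has just one choice, so x₆ = brown. Strike brown from x₂, x₃.
x₂ must be white (only option left). Eliminate white elsewhere: x₃.
That leaves x₃ = teal.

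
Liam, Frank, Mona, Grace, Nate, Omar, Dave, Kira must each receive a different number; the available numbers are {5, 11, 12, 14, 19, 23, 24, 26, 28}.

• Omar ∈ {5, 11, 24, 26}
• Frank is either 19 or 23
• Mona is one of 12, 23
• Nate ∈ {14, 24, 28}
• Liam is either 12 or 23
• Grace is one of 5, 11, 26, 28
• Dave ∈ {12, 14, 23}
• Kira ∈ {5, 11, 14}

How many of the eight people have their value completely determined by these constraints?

Liam and Mona share exactly the 2 values {12, 23}; by pigeonhole those values go to them, so strike 12, 23 from Frank, Dave.
Frank has just one choice, so Frank = 19.
That leaves Dave = 14. Eliminate 14 elsewhere: Nate, Kira.
Determined: Frank=19, Dave=14. The other people each still have more than one consistent value. That makes 2.

2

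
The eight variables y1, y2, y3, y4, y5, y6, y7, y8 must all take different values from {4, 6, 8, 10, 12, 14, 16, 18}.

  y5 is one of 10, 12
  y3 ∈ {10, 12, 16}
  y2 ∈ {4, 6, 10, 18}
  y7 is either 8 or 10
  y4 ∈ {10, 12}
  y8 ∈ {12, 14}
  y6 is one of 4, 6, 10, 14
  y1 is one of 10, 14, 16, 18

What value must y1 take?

The 8 variables together cover exactly {4, 6, 8, 10, 12, 14, 16, 18} — 8 values for 8 variables — and 8 appears only in y7's list, so y7 = 8.
y4 and y5 share exactly the 2 values {10, 12}; by pigeonhole those values go to them, so strike 10, 12 from y1, y2, y3, y6, y8.
y3 must be 16 (only option left). Eliminate 16 elsewhere: y1.
y8 must be 14 (only option left). Strike 14 from y1, y6.
So y1 = 18.

18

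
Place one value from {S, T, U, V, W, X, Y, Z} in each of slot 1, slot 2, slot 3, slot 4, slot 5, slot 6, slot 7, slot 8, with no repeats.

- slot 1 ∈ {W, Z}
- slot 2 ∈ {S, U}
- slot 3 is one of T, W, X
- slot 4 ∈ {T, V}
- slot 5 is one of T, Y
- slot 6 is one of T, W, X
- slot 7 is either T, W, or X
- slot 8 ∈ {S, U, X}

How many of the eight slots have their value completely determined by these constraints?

The 8 variables draw from only 8 values {S, T, U, V, W, X, Y, Z}, so each is used; only slot 4 can be V, hence slot 4 = V.
The 7 still-open variables draw from only 7 values {S, T, U, W, X, Y, Z}, so each is used; only slot 5 can be Y, hence slot 5 = Y.
Among the 6 still-open variables, Z fits only slot 1 (and all 6 values in {S, T, U, W, X, Z} must be used), so slot 1 = Z.
slot 3, slot 6, slot 7 share exactly the 3 values {T, W, X}; by pigeonhole those values go to them, so strike T, W, X from slot 8.
Determined: slot 1=Z, slot 4=V, slot 5=Y. The other slots each still have more than one consistent value. That makes 3.

3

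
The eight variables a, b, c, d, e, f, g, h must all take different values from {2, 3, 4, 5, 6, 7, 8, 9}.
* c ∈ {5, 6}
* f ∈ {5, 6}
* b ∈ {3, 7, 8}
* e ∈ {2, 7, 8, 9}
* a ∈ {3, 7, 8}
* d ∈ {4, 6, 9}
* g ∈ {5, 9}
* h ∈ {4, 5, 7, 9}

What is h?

7

Among the 8 variables, 2 fits only e (and all 8 values in {2, 3, 4, 5, 6, 7, 8, 9} must be used), so e = 2.
The 2 variables c and f are confined to {5, 6}, which locks those values in; drop them from d, g, h.
g's domain is down to {9}, so g = 9. Remove 9 from d, h.
d must be 4 (only option left). Strike 4 from h.
So h = 7.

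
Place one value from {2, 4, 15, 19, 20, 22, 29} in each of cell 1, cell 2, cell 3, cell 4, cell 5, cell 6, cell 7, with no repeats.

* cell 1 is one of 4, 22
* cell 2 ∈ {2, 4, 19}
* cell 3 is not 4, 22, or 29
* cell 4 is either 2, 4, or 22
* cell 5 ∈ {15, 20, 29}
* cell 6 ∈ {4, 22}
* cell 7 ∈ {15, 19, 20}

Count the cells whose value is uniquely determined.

3

The 7 variables together cover exactly {2, 4, 15, 19, 20, 22, 29} — 7 values for 7 variables — and 29 appears only in cell 5's list, so cell 5 = 29.
The 2 variables cell 1 and cell 6 are confined to {4, 22}, which locks those values in; drop them from cell 2, cell 4.
That leaves cell 4 = 2. Eliminate 2 elsewhere: cell 2, cell 3.
cell 2 has just one choice, so cell 2 = 19. So cell 3, cell 7 can't be 19.
Determined: cell 2=19, cell 4=2, cell 5=29. The other cells each still have more than one consistent value. That makes 3.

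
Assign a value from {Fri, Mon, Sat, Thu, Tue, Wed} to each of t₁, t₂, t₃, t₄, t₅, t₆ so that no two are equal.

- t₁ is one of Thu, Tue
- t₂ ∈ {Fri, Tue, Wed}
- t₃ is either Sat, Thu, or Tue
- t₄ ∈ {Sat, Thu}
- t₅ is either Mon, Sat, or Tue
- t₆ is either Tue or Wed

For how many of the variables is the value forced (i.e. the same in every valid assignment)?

3

The 6 variables together cover exactly {Fri, Mon, Sat, Thu, Tue, Wed} — 6 values for 6 variables — and Fri appears only in t₂'s list, so t₂ = Fri.
Among the 5 still-open variables, Mon fits only t₅ (and all 5 values in {Mon, Sat, Thu, Tue, Wed} must be used), so t₅ = Mon.
Among the 4 still-open variables, Wed fits only t₆ (and all 4 values in {Sat, Thu, Tue, Wed} must be used), so t₆ = Wed.
Determined: t₂=Fri, t₅=Mon, t₆=Wed. The other variables each still have more than one consistent value. That makes 3.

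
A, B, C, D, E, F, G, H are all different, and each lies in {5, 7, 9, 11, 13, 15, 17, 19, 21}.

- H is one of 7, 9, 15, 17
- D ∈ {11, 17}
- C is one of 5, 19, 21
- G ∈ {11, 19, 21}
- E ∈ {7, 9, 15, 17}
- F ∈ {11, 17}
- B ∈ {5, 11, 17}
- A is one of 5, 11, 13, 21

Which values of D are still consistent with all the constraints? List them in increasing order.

11, 17

D and F share exactly the 2 values {11, 17}; by pigeonhole those values go to them, so strike 11, 17 from A, B, E, G, H.
B has just one choice, so B = 5. So A, C can't be 5.
C and G between them cover only {19, 21} — a naked pair. Remove those values from A.
A must be 13 (only option left).
No further eliminations apply; D can still be any of 11, 17.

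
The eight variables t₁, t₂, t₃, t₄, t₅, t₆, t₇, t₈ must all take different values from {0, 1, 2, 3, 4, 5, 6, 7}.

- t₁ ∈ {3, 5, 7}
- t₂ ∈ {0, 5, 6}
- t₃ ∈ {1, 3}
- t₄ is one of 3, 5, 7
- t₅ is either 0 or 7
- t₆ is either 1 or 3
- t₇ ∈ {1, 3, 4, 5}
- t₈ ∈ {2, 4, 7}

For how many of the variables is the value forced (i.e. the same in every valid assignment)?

The 8 variables draw from only 8 values {0, 1, 2, 3, 4, 5, 6, 7}, so each is used; only t₈ can be 2, hence t₈ = 2.
The 7 still-open variables together cover exactly {0, 1, 3, 4, 5, 6, 7} — 7 values for 7 variables — and 4 appears only in t₇'s list, so t₇ = 4.
The 6 still-open variables together cover exactly {0, 1, 3, 5, 6, 7} — 6 values for 6 variables — and 6 appears only in t₂'s list, so t₂ = 6.
Among the 5 still-open variables, 0 fits only t₅ (and all 5 values in {0, 1, 3, 5, 7} must be used), so t₅ = 0.
t₃ and t₆ share exactly the 2 values {1, 3}; by pigeonhole those values go to them, so strike 1, 3 from t₁, t₄.
Determined: t₂=6, t₅=0, t₇=4, t₈=2. The other variables each still have more than one consistent value. That makes 4.

4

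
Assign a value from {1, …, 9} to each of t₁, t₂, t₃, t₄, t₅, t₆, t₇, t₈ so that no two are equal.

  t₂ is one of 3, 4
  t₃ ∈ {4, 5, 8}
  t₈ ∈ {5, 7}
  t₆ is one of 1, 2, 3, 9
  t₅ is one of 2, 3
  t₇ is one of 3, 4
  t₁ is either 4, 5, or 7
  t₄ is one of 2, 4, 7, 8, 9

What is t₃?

8

The 8 variables together cover exactly {1, 2, 3, 4, 5, 7, 8, 9} — 8 values for 8 variables — and 1 appears only in t₆'s list, so t₆ = 1.
The 7 still-open variables draw from only 7 values {2, 3, 4, 5, 7, 8, 9}, so each is used; only t₄ can be 9, hence t₄ = 9.
The 6 still-open variables together cover exactly {2, 3, 4, 5, 7, 8} — 6 values for 6 variables — and 2 appears only in t₅'s list, so t₅ = 2.
The 5 still-open variables draw from only 5 values {3, 4, 5, 7, 8}, so each is used; only t₃ can be 8, hence t₃ = 8.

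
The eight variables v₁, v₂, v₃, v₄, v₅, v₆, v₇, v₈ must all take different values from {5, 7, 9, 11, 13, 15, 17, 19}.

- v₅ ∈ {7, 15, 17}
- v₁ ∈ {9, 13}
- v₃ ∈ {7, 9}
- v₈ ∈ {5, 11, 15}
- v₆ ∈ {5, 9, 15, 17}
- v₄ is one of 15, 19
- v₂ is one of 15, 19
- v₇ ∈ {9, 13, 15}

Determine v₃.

The 8 variables together cover exactly {5, 7, 9, 11, 13, 15, 17, 19} — 8 values for 8 variables — and 11 appears only in v₈'s list, so v₈ = 11.
The 7 still-open variables together cover exactly {5, 7, 9, 13, 15, 17, 19} — 7 values for 7 variables — and 5 appears only in v₆'s list, so v₆ = 5.
The 6 still-open variables draw from only 6 values {7, 9, 13, 15, 17, 19}, so each is used; only v₅ can be 17, hence v₅ = 17.
Among the 5 still-open variables, 7 fits only v₃ (and all 5 values in {7, 9, 13, 15, 19} must be used), so v₃ = 7.

7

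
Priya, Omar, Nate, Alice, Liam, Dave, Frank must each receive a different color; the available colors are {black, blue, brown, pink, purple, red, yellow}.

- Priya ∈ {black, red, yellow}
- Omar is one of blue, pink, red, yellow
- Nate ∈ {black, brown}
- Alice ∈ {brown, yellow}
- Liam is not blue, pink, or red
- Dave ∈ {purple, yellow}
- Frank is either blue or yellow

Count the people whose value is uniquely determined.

Among the 7 variables, pink fits only Omar (and all 7 values in {black, blue, brown, pink, purple, red, yellow} must be used), so Omar = pink.
The 6 still-open variables together cover exactly {black, blue, brown, purple, red, yellow} — 6 values for 6 variables — and blue appears only in Frank's list, so Frank = blue.
The 5 still-open variables together cover exactly {black, brown, purple, red, yellow} — 5 values for 5 variables — and red appears only in Priya's list, so Priya = red.
Determined: Priya=red, Omar=pink, Frank=blue. The other people each still have more than one consistent value. That makes 3.

3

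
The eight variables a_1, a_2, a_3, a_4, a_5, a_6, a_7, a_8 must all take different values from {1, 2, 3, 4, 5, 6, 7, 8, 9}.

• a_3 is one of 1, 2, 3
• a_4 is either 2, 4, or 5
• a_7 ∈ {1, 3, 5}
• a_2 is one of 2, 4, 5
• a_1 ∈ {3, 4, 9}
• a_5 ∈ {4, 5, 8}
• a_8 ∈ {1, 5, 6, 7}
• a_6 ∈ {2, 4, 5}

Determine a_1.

9

a_2, a_4, a_6 share exactly the 3 values {2, 4, 5}; by pigeonhole those values go to them, so strike 2, 4, 5 from a_1, a_3, a_5, a_7, a_8.
That leaves a_5 = 8.
a_3 and a_7 share exactly the 2 values {1, 3}; by pigeonhole those values go to them, so strike 1, 3 from a_1, a_8.
So a_1 = 9.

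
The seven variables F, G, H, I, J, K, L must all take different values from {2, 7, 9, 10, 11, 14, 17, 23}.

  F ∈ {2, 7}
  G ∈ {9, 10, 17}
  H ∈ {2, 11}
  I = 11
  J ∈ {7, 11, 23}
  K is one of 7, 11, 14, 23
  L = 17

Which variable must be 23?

J

I has just one choice, so I = 11. Strike 11 from H, J, K.
L must be 17 (only option left). So G can't be 17.
H must be 2 (only option left). Remove 2 from F.
That leaves F = 7. Eliminate 7 elsewhere: J, K.
So 23 goes to J.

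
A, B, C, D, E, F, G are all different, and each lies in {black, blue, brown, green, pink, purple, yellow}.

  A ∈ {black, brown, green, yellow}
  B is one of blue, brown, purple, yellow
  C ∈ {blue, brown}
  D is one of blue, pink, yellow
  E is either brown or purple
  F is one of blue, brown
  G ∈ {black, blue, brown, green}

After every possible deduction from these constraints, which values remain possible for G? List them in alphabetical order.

The 7 variables together cover exactly {black, blue, brown, green, pink, purple, yellow} — 7 values for 7 variables — and pink appears only in D's list, so D = pink.
The 2 variables C and F are confined to {blue, brown}, which locks those values in; drop them from A, B, E, G.
E must be purple (only option left). Remove purple from B.
B must be yellow (only option left). So A can't be yellow.
No further eliminations apply; G can still be any of black, green.

black, green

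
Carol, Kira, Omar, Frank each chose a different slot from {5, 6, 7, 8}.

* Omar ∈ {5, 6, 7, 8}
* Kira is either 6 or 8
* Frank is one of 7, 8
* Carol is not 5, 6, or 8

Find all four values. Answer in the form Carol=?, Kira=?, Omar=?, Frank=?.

Carol has just one choice, so Carol = 7. So Omar, Frank can't be 7.
Frank has just one choice, so Frank = 8. Remove 8 from Kira, Omar.
Kira's domain is down to {6}, so Kira = 6. Eliminate 6 elsewhere: Omar.
Omar has just one choice, so Omar = 5.

Carol=7, Kira=6, Omar=5, Frank=8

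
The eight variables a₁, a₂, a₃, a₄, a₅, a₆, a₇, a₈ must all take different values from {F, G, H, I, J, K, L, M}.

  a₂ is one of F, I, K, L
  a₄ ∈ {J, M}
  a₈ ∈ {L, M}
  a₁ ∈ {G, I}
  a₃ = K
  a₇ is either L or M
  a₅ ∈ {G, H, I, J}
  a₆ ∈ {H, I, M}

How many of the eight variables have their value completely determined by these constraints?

3

a₃'s domain is down to {K}, so a₃ = K. Remove K from a₂.
Among the 7 still-open variables, F fits only a₂ (and all 7 values in {F, G, H, I, J, L, M} must be used), so a₂ = F.
a₇ and a₈ share exactly the 2 values {L, M}; by pigeonhole those values go to them, so strike L, M from a₄, a₆.
a₄ has just one choice, so a₄ = J. Eliminate J elsewhere: a₅.
Determined: a₂=F, a₃=K, a₄=J. The other variables each still have more than one consistent value. That makes 3.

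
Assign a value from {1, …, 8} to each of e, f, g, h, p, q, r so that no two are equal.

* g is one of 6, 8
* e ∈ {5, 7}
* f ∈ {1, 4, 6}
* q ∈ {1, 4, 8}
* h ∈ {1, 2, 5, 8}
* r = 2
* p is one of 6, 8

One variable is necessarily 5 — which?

r must be 2 (only option left). So h can't be 2.
The 6 still-open variables draw from only 6 values {1, 4, 5, 6, 7, 8}, so each is used; only e can be 7, hence e = 7.
The 5 still-open variables together cover exactly {1, 4, 5, 6, 8} — 5 values for 5 variables — and 5 appears only in h's list, so h = 5.

h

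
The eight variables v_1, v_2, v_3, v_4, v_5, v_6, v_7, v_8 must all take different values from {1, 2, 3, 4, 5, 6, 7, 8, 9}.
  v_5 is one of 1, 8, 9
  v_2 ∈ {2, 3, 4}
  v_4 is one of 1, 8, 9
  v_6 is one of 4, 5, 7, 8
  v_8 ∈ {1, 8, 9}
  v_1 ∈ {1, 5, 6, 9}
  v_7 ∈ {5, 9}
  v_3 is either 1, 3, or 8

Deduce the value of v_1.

6

v_4, v_5, v_8 between them cover only {1, 8, 9} — a naked triple. Remove those values from v_1, v_3, v_6, v_7.
v_3's domain is down to {3}, so v_3 = 3. Eliminate 3 elsewhere: v_2.
That leaves v_7 = 5. Strike 5 from v_1, v_6.
So v_1 = 6.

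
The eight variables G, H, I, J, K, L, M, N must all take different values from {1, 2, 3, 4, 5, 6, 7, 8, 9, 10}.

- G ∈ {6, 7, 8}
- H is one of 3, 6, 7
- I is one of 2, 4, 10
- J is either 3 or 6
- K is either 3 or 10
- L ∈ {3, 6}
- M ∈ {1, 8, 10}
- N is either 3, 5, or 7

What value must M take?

1

J and L share exactly the 2 values {3, 6}; by pigeonhole those values go to them, so strike 3, 6 from G, H, K, N.
H must be 7 (only option left). Eliminate 7 elsewhere: G, N.
K must be 10 (only option left). Strike 10 from I, M.
N must be 5 (only option left).
G's domain is down to {8}, so G = 8. Eliminate 8 elsewhere: M.
So M = 1.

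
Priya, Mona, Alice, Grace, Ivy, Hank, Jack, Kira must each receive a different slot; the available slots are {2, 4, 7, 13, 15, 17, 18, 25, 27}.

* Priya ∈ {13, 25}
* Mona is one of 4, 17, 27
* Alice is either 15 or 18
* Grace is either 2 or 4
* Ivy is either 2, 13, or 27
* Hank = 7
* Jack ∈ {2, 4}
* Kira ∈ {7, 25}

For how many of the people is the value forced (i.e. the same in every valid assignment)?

Hank must be 7 (only option left). Remove 7 from Kira.
Kira's domain is down to {25}, so Kira = 25. So Priya can't be 25.
Priya's domain is down to {13}, so Priya = 13. Remove 13 from Ivy.
The 2 variables Grace and Jack are confined to {2, 4}, which locks those values in; drop them from Mona, Ivy.
That leaves Ivy = 27. Strike 27 from Mona.
Mona must be 17 (only option left).
Determined: Priya=13, Mona=17, Ivy=27, Hank=7, Kira=25. The other people each still have more than one consistent value. That makes 5.

5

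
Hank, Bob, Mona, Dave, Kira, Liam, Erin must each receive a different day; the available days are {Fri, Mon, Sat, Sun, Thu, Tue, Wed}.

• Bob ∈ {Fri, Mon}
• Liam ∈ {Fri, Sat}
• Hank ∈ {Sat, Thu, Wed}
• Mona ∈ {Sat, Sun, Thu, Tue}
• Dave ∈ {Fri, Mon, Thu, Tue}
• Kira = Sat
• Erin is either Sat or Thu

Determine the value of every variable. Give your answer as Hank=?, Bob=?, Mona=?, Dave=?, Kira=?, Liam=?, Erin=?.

Hank=Wed, Bob=Mon, Mona=Sun, Dave=Tue, Kira=Sat, Liam=Fri, Erin=Thu

Kira's domain is down to {Sat}, so Kira = Sat. Strike Sat from Hank, Mona, Liam, Erin.
Liam must be Fri (only option left). Remove Fri from Bob, Dave.
Erin must be Thu (only option left). Remove Thu from Hank, Mona, Dave.
Hank has just one choice, so Hank = Wed.
That leaves Bob = Mon. So Dave can't be Mon.
Dave must be Tue (only option left). Strike Tue from Mona.
That leaves Mona = Sun.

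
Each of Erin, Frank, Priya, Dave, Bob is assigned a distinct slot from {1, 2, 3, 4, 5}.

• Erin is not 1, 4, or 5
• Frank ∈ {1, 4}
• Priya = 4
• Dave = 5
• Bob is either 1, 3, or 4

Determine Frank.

1

Priya's domain is down to {4}, so Priya = 4. Eliminate 4 elsewhere: Frank, Bob.
So Frank = 1.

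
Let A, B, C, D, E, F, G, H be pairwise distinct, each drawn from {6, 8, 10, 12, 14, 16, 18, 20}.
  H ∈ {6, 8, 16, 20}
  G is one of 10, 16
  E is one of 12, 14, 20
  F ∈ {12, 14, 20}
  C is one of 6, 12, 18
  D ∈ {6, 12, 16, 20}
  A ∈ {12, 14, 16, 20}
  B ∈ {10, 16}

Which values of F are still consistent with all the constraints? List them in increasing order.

12, 14, 20

The 8 variables together cover exactly {6, 8, 10, 12, 14, 16, 18, 20} — 8 values for 8 variables — and 8 appears only in H's list, so H = 8.
The 7 still-open variables draw from only 7 values {6, 10, 12, 14, 16, 18, 20}, so each is used; only C can be 18, hence C = 18.
The 6 still-open variables draw from only 6 values {6, 10, 12, 14, 16, 20}, so each is used; only D can be 6, hence D = 6.
B and G share exactly the 2 values {10, 16}; by pigeonhole those values go to them, so strike 10, 16 from A.
No further eliminations apply; F can still be any of 12, 14, 20.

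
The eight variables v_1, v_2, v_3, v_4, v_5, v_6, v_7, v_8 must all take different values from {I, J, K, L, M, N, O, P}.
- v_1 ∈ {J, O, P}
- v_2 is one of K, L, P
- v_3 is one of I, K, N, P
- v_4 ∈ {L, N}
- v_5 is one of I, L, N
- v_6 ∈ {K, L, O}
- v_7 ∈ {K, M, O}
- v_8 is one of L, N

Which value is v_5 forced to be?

I

The 8 variables draw from only 8 values {I, J, K, L, M, N, O, P}, so each is used; only v_1 can be J, hence v_1 = J.
Among the 7 still-open variables, M fits only v_7 (and all 7 values in {I, K, L, M, N, O, P} must be used), so v_7 = M.
The 6 still-open variables draw from only 6 values {I, K, L, N, O, P}, so each is used; only v_6 can be O, hence v_6 = O.
v_4 and v_8 share exactly the 2 values {L, N}; by pigeonhole those values go to them, so strike L, N from v_2, v_3, v_5.
So v_5 = I.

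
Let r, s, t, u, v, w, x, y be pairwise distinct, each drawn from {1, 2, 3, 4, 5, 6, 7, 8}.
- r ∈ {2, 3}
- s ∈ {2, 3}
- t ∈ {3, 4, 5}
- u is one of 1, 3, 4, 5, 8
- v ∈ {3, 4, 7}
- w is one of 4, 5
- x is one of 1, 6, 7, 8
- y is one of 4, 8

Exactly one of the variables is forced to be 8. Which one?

y

The 8 variables together cover exactly {1, 2, 3, 4, 5, 6, 7, 8} — 8 values for 8 variables — and 6 appears only in x's list, so x = 6.
The 7 still-open variables draw from only 7 values {1, 2, 3, 4, 5, 7, 8}, so each is used; only u can be 1, hence u = 1.
The 6 still-open variables together cover exactly {2, 3, 4, 5, 7, 8} — 6 values for 6 variables — and 7 appears only in v's list, so v = 7.
The 5 still-open variables draw from only 5 values {2, 3, 4, 5, 8}, so each is used; only y can be 8, hence y = 8.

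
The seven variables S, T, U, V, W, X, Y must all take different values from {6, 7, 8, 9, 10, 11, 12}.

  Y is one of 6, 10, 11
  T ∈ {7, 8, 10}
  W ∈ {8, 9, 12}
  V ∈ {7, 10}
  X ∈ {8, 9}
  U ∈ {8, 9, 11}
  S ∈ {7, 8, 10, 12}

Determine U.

Among the 7 variables, 6 fits only Y (and all 7 values in {6, 7, 8, 9, 10, 11, 12} must be used), so Y = 6.
Among the 6 still-open variables, 11 fits only U (and all 6 values in {7, 8, 9, 10, 11, 12} must be used), so U = 11.

11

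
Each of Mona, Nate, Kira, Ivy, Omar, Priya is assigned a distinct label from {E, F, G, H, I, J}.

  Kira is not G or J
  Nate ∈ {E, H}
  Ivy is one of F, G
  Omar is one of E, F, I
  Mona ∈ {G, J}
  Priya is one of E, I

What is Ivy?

G

Among the 6 variables, J fits only Mona (and all 6 values in {E, F, G, H, I, J} must be used), so Mona = J.
The 5 still-open variables together cover exactly {E, F, G, H, I} — 5 values for 5 variables — and G appears only in Ivy's list, so Ivy = G.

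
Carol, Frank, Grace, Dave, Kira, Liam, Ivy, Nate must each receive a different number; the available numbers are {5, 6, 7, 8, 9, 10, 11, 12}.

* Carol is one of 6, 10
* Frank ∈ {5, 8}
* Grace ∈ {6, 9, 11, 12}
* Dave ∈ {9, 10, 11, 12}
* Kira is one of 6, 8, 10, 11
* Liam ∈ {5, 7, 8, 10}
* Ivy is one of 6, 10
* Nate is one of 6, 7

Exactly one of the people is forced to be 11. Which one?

The 2 variables Carol and Ivy are confined to {6, 10}, which locks those values in; drop them from Grace, Dave, Kira, Liam, Nate.
Nate must be 7 (only option left). Remove 7 from Liam.
Frank and Liam share exactly the 2 values {5, 8}; by pigeonhole those values go to them, so strike 5, 8 from Kira.
So 11 goes to Kira.

Kira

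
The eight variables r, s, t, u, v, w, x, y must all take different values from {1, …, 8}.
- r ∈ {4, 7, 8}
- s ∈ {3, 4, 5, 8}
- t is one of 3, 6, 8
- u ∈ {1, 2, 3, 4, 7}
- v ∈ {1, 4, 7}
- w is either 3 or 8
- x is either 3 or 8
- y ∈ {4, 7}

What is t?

6

The 8 variables together cover exactly {1, 2, 3, 4, 5, 6, 7, 8} — 8 values for 8 variables — and 2 appears only in u's list, so u = 2.
Among the 7 still-open variables, 1 fits only v (and all 7 values in {1, 3, 4, 5, 6, 7, 8} must be used), so v = 1.
The 6 still-open variables draw from only 6 values {3, 4, 5, 6, 7, 8}, so each is used; only s can be 5, hence s = 5.
Among the 5 still-open variables, 6 fits only t (and all 5 values in {3, 4, 6, 7, 8} must be used), so t = 6.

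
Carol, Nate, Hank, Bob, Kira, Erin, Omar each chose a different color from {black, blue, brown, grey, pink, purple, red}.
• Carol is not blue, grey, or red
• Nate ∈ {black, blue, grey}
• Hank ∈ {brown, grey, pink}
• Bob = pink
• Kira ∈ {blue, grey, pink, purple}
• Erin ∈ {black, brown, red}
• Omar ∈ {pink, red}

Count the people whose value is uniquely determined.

2

Bob's domain is down to {pink}, so Bob = pink. Remove pink from Carol, Hank, Kira, Omar.
Omar's domain is down to {red}, so Omar = red. Strike red from Erin.
Determined: Bob=pink, Omar=red. The other people each still have more than one consistent value. That makes 2.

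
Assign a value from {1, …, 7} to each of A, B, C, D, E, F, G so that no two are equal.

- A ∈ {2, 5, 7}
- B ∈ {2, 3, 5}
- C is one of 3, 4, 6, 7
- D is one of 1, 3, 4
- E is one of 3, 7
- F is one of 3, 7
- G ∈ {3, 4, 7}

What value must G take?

4

Among the 7 variables, 1 fits only D (and all 7 values in {1, 2, 3, 4, 5, 6, 7} must be used), so D = 1.
The 6 still-open variables draw from only 6 values {2, 3, 4, 5, 6, 7}, so each is used; only C can be 6, hence C = 6.
The 5 still-open variables draw from only 5 values {2, 3, 4, 5, 7}, so each is used; only G can be 4, hence G = 4.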